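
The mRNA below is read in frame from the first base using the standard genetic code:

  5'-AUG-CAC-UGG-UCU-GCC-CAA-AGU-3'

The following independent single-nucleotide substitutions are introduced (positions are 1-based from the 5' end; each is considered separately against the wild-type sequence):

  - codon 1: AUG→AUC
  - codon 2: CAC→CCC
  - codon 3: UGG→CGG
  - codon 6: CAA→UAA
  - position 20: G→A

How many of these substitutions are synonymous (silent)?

0

Codon 1: AUG (Met) → AUC (Ile) — missense.
Codon 2: CAC (His) → CCC (Pro) — missense.
Codon 3: UGG (Trp) → CGG (Arg) — missense.
Codon 6: CAA (Gln) → UAA (Stop) — nonsense.
Codon 7: AGU (Ser) → AAU (Asn) — missense.
Synonymous: 0 of 5.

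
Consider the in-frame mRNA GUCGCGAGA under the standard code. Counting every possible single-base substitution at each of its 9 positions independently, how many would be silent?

8

Codon 1 (GUC, Val): 3 synonymous substitutions.
Codon 2 (GCG, Ala): 3 synonymous substitutions.
Codon 3 (AGA, Arg): 2 synonymous substitutions.
Total: 3 + 3 + 2 = 8.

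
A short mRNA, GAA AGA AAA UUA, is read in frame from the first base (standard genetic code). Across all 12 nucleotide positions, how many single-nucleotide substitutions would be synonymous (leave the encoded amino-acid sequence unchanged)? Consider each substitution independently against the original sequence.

Codon 1 (GAA, Glu): 1 synonymous substitution.
Codon 2 (AGA, Arg): 2 synonymous substitutions.
Codon 3 (AAA, Lys): 1 synonymous substitution.
Codon 4 (UUA, Leu): 2 synonymous substitutions.
Total: 1 + 2 + 1 + 2 = 6.

6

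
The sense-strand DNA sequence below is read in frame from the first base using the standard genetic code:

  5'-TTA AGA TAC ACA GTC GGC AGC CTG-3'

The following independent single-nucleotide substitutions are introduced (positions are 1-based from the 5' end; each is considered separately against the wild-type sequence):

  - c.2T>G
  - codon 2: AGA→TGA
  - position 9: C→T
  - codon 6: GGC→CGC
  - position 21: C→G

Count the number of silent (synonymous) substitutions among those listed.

Codon 1: TTA (Leu) → TGA (Stop) — nonsense.
Codon 2: AGA (Arg) → TGA (Stop) — nonsense.
Codon 3: TAC (Tyr) → TAT (Tyr) — synonymous.
Codon 6: GGC (Gly) → CGC (Arg) — missense.
Codon 7: AGC (Ser) → AGG (Arg) — missense.
Synonymous: 1 of 5.

1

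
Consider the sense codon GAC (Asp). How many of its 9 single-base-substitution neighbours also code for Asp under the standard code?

Position 1: none → 0 synonymous.
Position 2: none → 0 synonymous.
Position 3: GAU → 1 synonymous.
Total: 0 + 0 + 1 = 1.

1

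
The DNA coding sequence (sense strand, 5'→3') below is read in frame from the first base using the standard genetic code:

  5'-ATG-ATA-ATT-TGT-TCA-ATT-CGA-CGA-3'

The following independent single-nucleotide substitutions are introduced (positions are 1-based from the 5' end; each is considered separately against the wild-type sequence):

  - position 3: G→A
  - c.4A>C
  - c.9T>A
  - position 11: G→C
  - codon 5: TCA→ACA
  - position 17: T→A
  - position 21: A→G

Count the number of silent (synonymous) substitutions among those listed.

Codon 1: ATG (Met) → ATA (Ile) — missense.
Codon 2: ATA (Ile) → CTA (Leu) — missense.
Codon 3: ATT (Ile) → ATA (Ile) — synonymous.
Codon 4: TGT (Cys) → TCT (Ser) — missense.
Codon 5: TCA (Ser) → ACA (Thr) — missense.
Codon 6: ATT (Ile) → AAT (Asn) — missense.
Codon 7: CGA (Arg) → CGG (Arg) — synonymous.
Synonymous: 2 of 7.

2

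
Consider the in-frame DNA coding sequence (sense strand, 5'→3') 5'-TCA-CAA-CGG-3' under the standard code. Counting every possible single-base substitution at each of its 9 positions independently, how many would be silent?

Codon 1 (TCA, Ser): 3 synonymous substitutions.
Codon 2 (CAA, Gln): 1 synonymous substitution.
Codon 3 (CGG, Arg): 4 synonymous substitutions.
Total: 3 + 1 + 4 = 8.

8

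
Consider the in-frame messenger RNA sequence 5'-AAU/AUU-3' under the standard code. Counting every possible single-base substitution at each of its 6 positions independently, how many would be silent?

3

Codon 1 (AAU, Asn): 1 synonymous substitution.
Codon 2 (AUU, Ile): 2 synonymous substitutions.
Total: 1 + 2 = 3.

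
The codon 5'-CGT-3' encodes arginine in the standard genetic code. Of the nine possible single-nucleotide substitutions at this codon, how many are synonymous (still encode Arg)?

3

Position 1: none → 0 synonymous.
Position 2: none → 0 synonymous.
Position 3: CGC, CGA, CGG → 3 synonymous.
Total: 0 + 0 + 3 = 3.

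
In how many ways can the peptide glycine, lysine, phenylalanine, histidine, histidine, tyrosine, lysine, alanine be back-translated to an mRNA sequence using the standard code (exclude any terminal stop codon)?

1024

Gly: 4 codons.
Lys: 2 codons.
Phe: 2 codons.
His: 2 codons.
His: 2 codons.
Tyr: 2 codons.
Lys: 2 codons.
Ala: 4 codons.
4 × 2 × 2 × 2 × 2 × 2 × 2 × 4 = 1024.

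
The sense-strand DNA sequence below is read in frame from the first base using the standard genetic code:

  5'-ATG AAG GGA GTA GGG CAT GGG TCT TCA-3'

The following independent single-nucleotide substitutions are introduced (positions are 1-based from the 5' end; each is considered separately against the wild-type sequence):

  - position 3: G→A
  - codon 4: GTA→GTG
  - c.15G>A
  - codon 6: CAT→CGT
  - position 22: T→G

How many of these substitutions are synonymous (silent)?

2

Codon 1: ATG (Met) → ATA (Ile) — missense.
Codon 4: GTA (Val) → GTG (Val) — synonymous.
Codon 5: GGG (Gly) → GGA (Gly) — synonymous.
Codon 6: CAT (His) → CGT (Arg) — missense.
Codon 8: TCT (Ser) → GCT (Ala) — missense.
Synonymous: 2 of 5.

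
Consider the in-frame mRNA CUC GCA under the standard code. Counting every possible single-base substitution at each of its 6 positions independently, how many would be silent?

6

Codon 1 (CUC, Leu): 3 synonymous substitutions.
Codon 2 (GCA, Ala): 3 synonymous substitutions.
Total: 3 + 3 = 6.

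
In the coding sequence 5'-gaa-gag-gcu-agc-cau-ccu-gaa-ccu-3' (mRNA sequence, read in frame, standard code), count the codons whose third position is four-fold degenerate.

3

Codon 1 GAA (Glu): third position 2-fold.
Codon 2 GAG (Glu): third position 2-fold.
Codon 3 GCU (Ala): third position 4-fold.
Codon 4 AGC (Ser): third position 2-fold.
Codon 5 CAU (His): third position 2-fold.
Codon 6 CCU (Pro): third position 4-fold.
Codon 7 GAA (Glu): third position 2-fold.
Codon 8 CCU (Pro): third position 4-fold.
Four-fold degenerate third positions: 3.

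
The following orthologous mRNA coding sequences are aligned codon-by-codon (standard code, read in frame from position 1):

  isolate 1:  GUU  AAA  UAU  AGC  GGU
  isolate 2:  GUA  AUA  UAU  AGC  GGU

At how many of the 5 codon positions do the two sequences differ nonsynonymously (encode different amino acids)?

Codon 1: GUU Val / GUA Val — synonymous.
Codon 2: AAA Lys / AUA Ile — nonsynonymous.
Codon 3: UAU Tyr / UAU Tyr — identical.
Codon 4: AGC Ser / AGC Ser — identical.
Codon 5: GGU Gly / GGU Gly — identical.
Nonsynonymous differences: 1.

1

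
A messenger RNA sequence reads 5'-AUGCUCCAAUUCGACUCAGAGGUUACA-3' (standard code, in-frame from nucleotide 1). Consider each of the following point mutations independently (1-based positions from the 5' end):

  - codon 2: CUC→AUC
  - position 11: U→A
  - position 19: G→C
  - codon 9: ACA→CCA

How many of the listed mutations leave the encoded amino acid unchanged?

Codon 2: CUC (Leu) → AUC (Ile) — missense.
Codon 4: UUC (Phe) → UAC (Tyr) — missense.
Codon 7: GAG (Glu) → CAG (Gln) — missense.
Codon 9: ACA (Thr) → CCA (Pro) — missense.
Synonymous: 0 of 4.

0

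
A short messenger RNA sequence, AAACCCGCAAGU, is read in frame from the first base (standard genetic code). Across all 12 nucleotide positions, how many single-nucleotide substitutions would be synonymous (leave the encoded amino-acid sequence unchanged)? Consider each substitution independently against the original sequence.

8

Codon 1 (AAA, Lys): 1 synonymous substitution.
Codon 2 (CCC, Pro): 3 synonymous substitutions.
Codon 3 (GCA, Ala): 3 synonymous substitutions.
Codon 4 (AGU, Ser): 1 synonymous substitution.
Total: 1 + 3 + 3 + 1 = 8.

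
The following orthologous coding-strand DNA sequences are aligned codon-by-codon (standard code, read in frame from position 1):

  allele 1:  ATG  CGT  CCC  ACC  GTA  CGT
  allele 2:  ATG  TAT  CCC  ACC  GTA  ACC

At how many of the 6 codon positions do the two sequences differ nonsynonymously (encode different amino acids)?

Codon 1: ATG Met / ATG Met — identical.
Codon 2: CGT Arg / TAT Tyr — nonsynonymous.
Codon 3: CCC Pro / CCC Pro — identical.
Codon 4: ACC Thr / ACC Thr — identical.
Codon 5: GTA Val / GTA Val — identical.
Codon 6: CGT Arg / ACC Thr — nonsynonymous.
Nonsynonymous differences: 2.

2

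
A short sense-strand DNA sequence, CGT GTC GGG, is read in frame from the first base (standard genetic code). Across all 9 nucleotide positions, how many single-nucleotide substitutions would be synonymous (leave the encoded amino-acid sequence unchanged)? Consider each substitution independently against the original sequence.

9

Codon 1 (CGT, Arg): 3 synonymous substitutions.
Codon 2 (GTC, Val): 3 synonymous substitutions.
Codon 3 (GGG, Gly): 3 synonymous substitutions.
Total: 3 + 3 + 3 = 9.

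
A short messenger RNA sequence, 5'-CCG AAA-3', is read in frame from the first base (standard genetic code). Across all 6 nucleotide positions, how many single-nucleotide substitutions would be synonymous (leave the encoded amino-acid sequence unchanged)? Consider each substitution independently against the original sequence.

Codon 1 (CCG, Pro): 3 synonymous substitutions.
Codon 2 (AAA, Lys): 1 synonymous substitution.
Total: 3 + 1 = 4.

4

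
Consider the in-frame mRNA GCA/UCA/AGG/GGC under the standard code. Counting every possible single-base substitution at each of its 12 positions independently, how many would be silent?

11

Codon 1 (GCA, Ala): 3 synonymous substitutions.
Codon 2 (UCA, Ser): 3 synonymous substitutions.
Codon 3 (AGG, Arg): 2 synonymous substitutions.
Codon 4 (GGC, Gly): 3 synonymous substitutions.
Total: 3 + 3 + 2 + 3 = 11.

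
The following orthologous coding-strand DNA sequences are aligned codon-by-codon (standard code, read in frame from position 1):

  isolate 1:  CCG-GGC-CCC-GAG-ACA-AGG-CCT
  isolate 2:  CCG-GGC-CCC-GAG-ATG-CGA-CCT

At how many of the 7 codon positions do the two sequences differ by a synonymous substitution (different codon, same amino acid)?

1

Codon 1: CCG Pro / CCG Pro — identical.
Codon 2: GGC Gly / GGC Gly — identical.
Codon 3: CCC Pro / CCC Pro — identical.
Codon 4: GAG Glu / GAG Glu — identical.
Codon 5: ACA Thr / ATG Met — nonsynonymous.
Codon 6: AGG Arg / CGA Arg — synonymous.
Codon 7: CCT Pro / CCT Pro — identical.
Synonymous differences: 1.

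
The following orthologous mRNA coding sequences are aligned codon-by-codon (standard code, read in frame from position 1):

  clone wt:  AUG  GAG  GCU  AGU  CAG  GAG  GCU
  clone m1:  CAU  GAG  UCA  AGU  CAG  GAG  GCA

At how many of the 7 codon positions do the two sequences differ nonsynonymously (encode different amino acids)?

2

Codon 1: AUG Met / CAU His — nonsynonymous.
Codon 2: GAG Glu / GAG Glu — identical.
Codon 3: GCU Ala / UCA Ser — nonsynonymous.
Codon 4: AGU Ser / AGU Ser — identical.
Codon 5: CAG Gln / CAG Gln — identical.
Codon 6: GAG Glu / GAG Glu — identical.
Codon 7: GCU Ala / GCA Ala — synonymous.
Nonsynonymous differences: 2.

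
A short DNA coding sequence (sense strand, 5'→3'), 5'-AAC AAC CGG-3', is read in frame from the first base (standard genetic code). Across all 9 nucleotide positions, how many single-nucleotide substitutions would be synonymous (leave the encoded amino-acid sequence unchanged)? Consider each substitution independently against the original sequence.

Codon 1 (AAC, Asn): 1 synonymous substitution.
Codon 2 (AAC, Asn): 1 synonymous substitution.
Codon 3 (CGG, Arg): 4 synonymous substitutions.
Total: 1 + 1 + 4 = 6.

6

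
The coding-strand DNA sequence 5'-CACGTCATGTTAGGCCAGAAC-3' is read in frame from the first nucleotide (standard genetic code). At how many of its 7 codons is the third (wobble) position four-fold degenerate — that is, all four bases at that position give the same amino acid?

2

Codon 1 CAC (His): third position 2-fold.
Codon 2 GTC (Val): third position 4-fold.
Codon 3 ATG (Met): third position 1-fold.
Codon 4 TTA (Leu): third position 2-fold.
Codon 5 GGC (Gly): third position 4-fold.
Codon 6 CAG (Gln): third position 2-fold.
Codon 7 AAC (Asn): third position 2-fold.
Four-fold degenerate third positions: 2.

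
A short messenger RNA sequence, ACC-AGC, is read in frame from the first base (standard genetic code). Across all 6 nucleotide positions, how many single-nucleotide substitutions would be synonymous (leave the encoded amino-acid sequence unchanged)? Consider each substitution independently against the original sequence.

Codon 1 (ACC, Thr): 3 synonymous substitutions.
Codon 2 (AGC, Ser): 1 synonymous substitution.
Total: 3 + 1 = 4.

4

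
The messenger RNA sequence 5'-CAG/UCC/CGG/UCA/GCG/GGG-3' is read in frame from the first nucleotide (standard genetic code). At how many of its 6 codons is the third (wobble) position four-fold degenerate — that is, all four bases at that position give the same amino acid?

5

Codon 1 CAG (Gln): third position 2-fold.
Codon 2 UCC (Ser): third position 4-fold.
Codon 3 CGG (Arg): third position 4-fold.
Codon 4 UCA (Ser): third position 4-fold.
Codon 5 GCG (Ala): third position 4-fold.
Codon 6 GGG (Gly): third position 4-fold.
Four-fold degenerate third positions: 5.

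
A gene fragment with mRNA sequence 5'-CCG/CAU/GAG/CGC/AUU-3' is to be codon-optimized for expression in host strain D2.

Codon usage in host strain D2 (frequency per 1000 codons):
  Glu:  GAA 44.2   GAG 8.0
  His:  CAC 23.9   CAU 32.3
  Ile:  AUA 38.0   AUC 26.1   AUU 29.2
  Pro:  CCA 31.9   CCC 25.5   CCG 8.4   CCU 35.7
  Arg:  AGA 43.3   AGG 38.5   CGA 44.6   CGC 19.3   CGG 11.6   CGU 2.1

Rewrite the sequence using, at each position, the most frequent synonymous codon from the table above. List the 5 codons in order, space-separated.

CCU CAU GAA CGA AUA

Codon 1 (Pro): best is CCU at 35.7.
Codon 2 (His): best is CAU at 32.3.
Codon 3 (Glu): best is GAA at 44.2.
Codon 4 (Arg): best is CGA at 44.6.
Codon 5 (Ile): best is AUA at 38.0.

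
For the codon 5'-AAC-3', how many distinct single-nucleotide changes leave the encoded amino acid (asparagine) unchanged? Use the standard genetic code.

1

Position 1: none → 0 synonymous.
Position 2: none → 0 synonymous.
Position 3: AAU → 1 synonymous.
Total: 0 + 0 + 1 = 1.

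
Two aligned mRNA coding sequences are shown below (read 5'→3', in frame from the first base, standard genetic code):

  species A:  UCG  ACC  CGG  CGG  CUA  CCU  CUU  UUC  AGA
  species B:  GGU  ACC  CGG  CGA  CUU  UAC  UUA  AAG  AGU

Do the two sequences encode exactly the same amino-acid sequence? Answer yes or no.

no

Codon 1: UCG Ser / GGU Gly — nonsynonymous.
Codon 2: ACC Thr / ACC Thr — identical.
Codon 3: CGG Arg / CGG Arg — identical.
Codon 4: CGG Arg / CGA Arg — synonymous.
Codon 5: CUA Leu / CUU Leu — synonymous.
Codon 6: CCU Pro / UAC Tyr — nonsynonymous.
Codon 7: CUU Leu / UUA Leu — synonymous.
Codon 8: UUC Phe / AAG Lys — nonsynonymous.
Codon 9: AGA Arg / AGU Ser — nonsynonymous.
Nonsynonymous differences: 4 → different protein.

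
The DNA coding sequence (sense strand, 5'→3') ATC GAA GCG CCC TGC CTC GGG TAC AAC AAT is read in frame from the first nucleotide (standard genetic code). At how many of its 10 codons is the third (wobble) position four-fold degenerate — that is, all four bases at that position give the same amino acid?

Codon 1 ATC (Ile): third position 3-fold.
Codon 2 GAA (Glu): third position 2-fold.
Codon 3 GCG (Ala): third position 4-fold.
Codon 4 CCC (Pro): third position 4-fold.
Codon 5 TGC (Cys): third position 2-fold.
Codon 6 CTC (Leu): third position 4-fold.
Codon 7 GGG (Gly): third position 4-fold.
Codon 8 TAC (Tyr): third position 2-fold.
Codon 9 AAC (Asn): third position 2-fold.
Codon 10 AAT (Asn): third position 2-fold.
Four-fold degenerate third positions: 4.

4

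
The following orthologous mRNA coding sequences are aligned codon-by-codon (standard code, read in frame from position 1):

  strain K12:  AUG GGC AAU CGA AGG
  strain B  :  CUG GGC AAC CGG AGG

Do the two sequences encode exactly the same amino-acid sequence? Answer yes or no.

no

Codon 1: AUG Met / CUG Leu — nonsynonymous.
Codon 2: GGC Gly / GGC Gly — identical.
Codon 3: AAU Asn / AAC Asn — synonymous.
Codon 4: CGA Arg / CGG Arg — synonymous.
Codon 5: AGG Arg / AGG Arg — identical.
Nonsynonymous differences: 1 → different protein.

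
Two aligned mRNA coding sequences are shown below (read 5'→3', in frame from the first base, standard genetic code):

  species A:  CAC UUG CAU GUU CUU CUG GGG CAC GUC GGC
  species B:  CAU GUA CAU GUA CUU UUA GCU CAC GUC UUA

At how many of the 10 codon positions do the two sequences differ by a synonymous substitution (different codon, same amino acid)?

3

Codon 1: CAC His / CAU His — synonymous.
Codon 2: UUG Leu / GUA Val — nonsynonymous.
Codon 3: CAU His / CAU His — identical.
Codon 4: GUU Val / GUA Val — synonymous.
Codon 5: CUU Leu / CUU Leu — identical.
Codon 6: CUG Leu / UUA Leu — synonymous.
Codon 7: GGG Gly / GCU Ala — nonsynonymous.
Codon 8: CAC His / CAC His — identical.
Codon 9: GUC Val / GUC Val — identical.
Codon 10: GGC Gly / UUA Leu — nonsynonymous.
Synonymous differences: 3.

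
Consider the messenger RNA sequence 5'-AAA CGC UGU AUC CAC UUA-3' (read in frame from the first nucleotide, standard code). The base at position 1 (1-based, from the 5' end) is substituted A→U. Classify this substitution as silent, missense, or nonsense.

Position 1 falls in codon 1: AAA → Lys.
After the substitution the codon is UAA → Stop.
The new codon is a stop codon, so this is a nonsense mutation.

nonsense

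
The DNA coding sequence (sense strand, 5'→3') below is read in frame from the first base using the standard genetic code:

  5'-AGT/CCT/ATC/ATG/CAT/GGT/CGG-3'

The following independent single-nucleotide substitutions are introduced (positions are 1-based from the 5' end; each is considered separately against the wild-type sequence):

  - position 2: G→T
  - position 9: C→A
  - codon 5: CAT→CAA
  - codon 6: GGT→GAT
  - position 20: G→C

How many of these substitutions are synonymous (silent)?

Codon 1: AGT (Ser) → ATT (Ile) — missense.
Codon 3: ATC (Ile) → ATA (Ile) — synonymous.
Codon 5: CAT (His) → CAA (Gln) — missense.
Codon 6: GGT (Gly) → GAT (Asp) — missense.
Codon 7: CGG (Arg) → CCG (Pro) — missense.
Synonymous: 1 of 5.

1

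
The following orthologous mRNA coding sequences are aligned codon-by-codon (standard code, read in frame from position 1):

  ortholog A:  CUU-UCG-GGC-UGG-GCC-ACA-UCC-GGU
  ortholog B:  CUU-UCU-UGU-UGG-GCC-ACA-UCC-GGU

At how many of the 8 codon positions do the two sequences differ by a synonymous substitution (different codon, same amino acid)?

1

Codon 1: CUU Leu / CUU Leu — identical.
Codon 2: UCG Ser / UCU Ser — synonymous.
Codon 3: GGC Gly / UGU Cys — nonsynonymous.
Codon 4: UGG Trp / UGG Trp — identical.
Codon 5: GCC Ala / GCC Ala — identical.
Codon 6: ACA Thr / ACA Thr — identical.
Codon 7: UCC Ser / UCC Ser — identical.
Codon 8: GGU Gly / GGU Gly — identical.
Synonymous differences: 1.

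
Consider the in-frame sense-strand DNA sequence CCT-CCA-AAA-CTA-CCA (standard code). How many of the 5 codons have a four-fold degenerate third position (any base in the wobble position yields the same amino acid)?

4

Codon 1 CCT (Pro): third position 4-fold.
Codon 2 CCA (Pro): third position 4-fold.
Codon 3 AAA (Lys): third position 2-fold.
Codon 4 CTA (Leu): third position 4-fold.
Codon 5 CCA (Pro): third position 4-fold.
Four-fold degenerate third positions: 4.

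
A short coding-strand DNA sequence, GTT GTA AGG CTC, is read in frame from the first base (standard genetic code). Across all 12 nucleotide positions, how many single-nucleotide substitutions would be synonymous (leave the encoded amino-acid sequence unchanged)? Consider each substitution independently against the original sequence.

Codon 1 (GTT, Val): 3 synonymous substitutions.
Codon 2 (GTA, Val): 3 synonymous substitutions.
Codon 3 (AGG, Arg): 2 synonymous substitutions.
Codon 4 (CTC, Leu): 3 synonymous substitutions.
Total: 3 + 3 + 2 + 3 = 11.

11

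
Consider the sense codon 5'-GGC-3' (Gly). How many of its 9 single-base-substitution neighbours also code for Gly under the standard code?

3

Position 1: none → 0 synonymous.
Position 2: none → 0 synonymous.
Position 3: GGU, GGA, GGG → 3 synonymous.
Total: 0 + 0 + 3 = 3.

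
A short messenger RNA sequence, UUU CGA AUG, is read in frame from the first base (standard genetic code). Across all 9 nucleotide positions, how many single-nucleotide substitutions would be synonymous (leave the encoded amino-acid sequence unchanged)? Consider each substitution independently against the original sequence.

5

Codon 1 (UUU, Phe): 1 synonymous substitution.
Codon 2 (CGA, Arg): 4 synonymous substitutions.
Codon 3 (AUG, Met): 0 synonymous substitutions.
Total: 1 + 4 + 0 = 5.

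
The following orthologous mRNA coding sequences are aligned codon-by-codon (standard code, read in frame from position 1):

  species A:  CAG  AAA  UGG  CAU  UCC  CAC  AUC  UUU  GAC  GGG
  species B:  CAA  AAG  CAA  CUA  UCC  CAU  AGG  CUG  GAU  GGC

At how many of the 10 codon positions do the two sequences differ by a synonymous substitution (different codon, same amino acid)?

Codon 1: CAG Gln / CAA Gln — synonymous.
Codon 2: AAA Lys / AAG Lys — synonymous.
Codon 3: UGG Trp / CAA Gln — nonsynonymous.
Codon 4: CAU His / CUA Leu — nonsynonymous.
Codon 5: UCC Ser / UCC Ser — identical.
Codon 6: CAC His / CAU His — synonymous.
Codon 7: AUC Ile / AGG Arg — nonsynonymous.
Codon 8: UUU Phe / CUG Leu — nonsynonymous.
Codon 9: GAC Asp / GAU Asp — synonymous.
Codon 10: GGG Gly / GGC Gly — synonymous.
Synonymous differences: 5.

5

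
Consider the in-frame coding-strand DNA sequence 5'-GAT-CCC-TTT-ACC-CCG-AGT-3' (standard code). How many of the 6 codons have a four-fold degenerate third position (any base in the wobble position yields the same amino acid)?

3

Codon 1 GAT (Asp): third position 2-fold.
Codon 2 CCC (Pro): third position 4-fold.
Codon 3 TTT (Phe): third position 2-fold.
Codon 4 ACC (Thr): third position 4-fold.
Codon 5 CCG (Pro): third position 4-fold.
Codon 6 AGT (Ser): third position 2-fold.
Four-fold degenerate third positions: 3.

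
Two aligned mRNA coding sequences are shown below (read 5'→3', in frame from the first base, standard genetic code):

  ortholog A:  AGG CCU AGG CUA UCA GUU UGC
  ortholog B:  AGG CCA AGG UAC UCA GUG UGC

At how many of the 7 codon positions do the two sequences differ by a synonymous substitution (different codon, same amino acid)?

2

Codon 1: AGG Arg / AGG Arg — identical.
Codon 2: CCU Pro / CCA Pro — synonymous.
Codon 3: AGG Arg / AGG Arg — identical.
Codon 4: CUA Leu / UAC Tyr — nonsynonymous.
Codon 5: UCA Ser / UCA Ser — identical.
Codon 6: GUU Val / GUG Val — synonymous.
Codon 7: UGC Cys / UGC Cys — identical.
Synonymous differences: 2.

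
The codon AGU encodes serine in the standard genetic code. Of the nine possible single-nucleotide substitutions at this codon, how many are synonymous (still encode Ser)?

1

Position 1: none → 0 synonymous.
Position 2: none → 0 synonymous.
Position 3: AGC → 1 synonymous.
Total: 0 + 0 + 1 = 1.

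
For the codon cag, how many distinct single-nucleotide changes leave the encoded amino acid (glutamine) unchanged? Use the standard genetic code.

1

Position 1: none → 0 synonymous.
Position 2: none → 0 synonymous.
Position 3: CAA → 1 synonymous.
Total: 0 + 0 + 1 = 1.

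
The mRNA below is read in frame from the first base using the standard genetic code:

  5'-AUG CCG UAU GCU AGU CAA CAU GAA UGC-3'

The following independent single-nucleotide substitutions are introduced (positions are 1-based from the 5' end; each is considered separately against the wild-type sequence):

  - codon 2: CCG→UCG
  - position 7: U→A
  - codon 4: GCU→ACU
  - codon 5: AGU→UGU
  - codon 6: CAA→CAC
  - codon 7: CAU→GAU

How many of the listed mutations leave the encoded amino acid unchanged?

0

Codon 2: CCG (Pro) → UCG (Ser) — missense.
Codon 3: UAU (Tyr) → AAU (Asn) — missense.
Codon 4: GCU (Ala) → ACU (Thr) — missense.
Codon 5: AGU (Ser) → UGU (Cys) — missense.
Codon 6: CAA (Gln) → CAC (His) — missense.
Codon 7: CAU (His) → GAU (Asp) — missense.
Synonymous: 0 of 6.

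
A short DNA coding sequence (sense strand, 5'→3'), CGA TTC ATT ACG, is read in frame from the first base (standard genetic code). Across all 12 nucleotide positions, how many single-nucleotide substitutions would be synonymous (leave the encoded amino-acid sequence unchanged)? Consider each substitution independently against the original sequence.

10

Codon 1 (CGA, Arg): 4 synonymous substitutions.
Codon 2 (TTC, Phe): 1 synonymous substitution.
Codon 3 (ATT, Ile): 2 synonymous substitutions.
Codon 4 (ACG, Thr): 3 synonymous substitutions.
Total: 4 + 1 + 2 + 3 = 10.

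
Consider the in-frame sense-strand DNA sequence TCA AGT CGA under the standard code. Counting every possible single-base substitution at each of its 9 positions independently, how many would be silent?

8

Codon 1 (TCA, Ser): 3 synonymous substitutions.
Codon 2 (AGT, Ser): 1 synonymous substitution.
Codon 3 (CGA, Arg): 4 synonymous substitutions.
Total: 3 + 1 + 4 = 8.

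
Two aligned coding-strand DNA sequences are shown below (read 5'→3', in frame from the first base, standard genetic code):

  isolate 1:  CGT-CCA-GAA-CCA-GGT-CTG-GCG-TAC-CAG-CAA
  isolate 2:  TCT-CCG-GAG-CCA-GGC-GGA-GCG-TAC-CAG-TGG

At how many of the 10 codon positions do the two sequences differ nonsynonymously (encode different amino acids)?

3

Codon 1: CGT Arg / TCT Ser — nonsynonymous.
Codon 2: CCA Pro / CCG Pro — synonymous.
Codon 3: GAA Glu / GAG Glu — synonymous.
Codon 4: CCA Pro / CCA Pro — identical.
Codon 5: GGT Gly / GGC Gly — synonymous.
Codon 6: CTG Leu / GGA Gly — nonsynonymous.
Codon 7: GCG Ala / GCG Ala — identical.
Codon 8: TAC Tyr / TAC Tyr — identical.
Codon 9: CAG Gln / CAG Gln — identical.
Codon 10: CAA Gln / TGG Trp — nonsynonymous.
Nonsynonymous differences: 3.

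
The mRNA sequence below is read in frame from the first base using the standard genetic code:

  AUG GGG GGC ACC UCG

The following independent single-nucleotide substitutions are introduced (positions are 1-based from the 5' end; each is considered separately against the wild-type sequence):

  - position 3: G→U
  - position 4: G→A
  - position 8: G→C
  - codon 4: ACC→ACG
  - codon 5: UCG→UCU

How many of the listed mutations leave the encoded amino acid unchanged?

2

Codon 1: AUG (Met) → AUU (Ile) — missense.
Codon 2: GGG (Gly) → AGG (Arg) — missense.
Codon 3: GGC (Gly) → GCC (Ala) — missense.
Codon 4: ACC (Thr) → ACG (Thr) — synonymous.
Codon 5: UCG (Ser) → UCU (Ser) — synonymous.
Synonymous: 2 of 5.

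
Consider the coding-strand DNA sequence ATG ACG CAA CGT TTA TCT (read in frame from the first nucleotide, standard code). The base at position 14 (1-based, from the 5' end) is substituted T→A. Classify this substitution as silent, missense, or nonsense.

Position 14 falls in codon 5: TTA → Leu.
After the substitution the codon is TAA → Stop.
The new codon is a stop codon, so this is a nonsense mutation.

nonsense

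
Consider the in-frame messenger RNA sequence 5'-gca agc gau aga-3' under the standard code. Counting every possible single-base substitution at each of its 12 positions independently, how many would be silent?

7

Codon 1 (GCA, Ala): 3 synonymous substitutions.
Codon 2 (AGC, Ser): 1 synonymous substitution.
Codon 3 (GAU, Asp): 1 synonymous substitution.
Codon 4 (AGA, Arg): 2 synonymous substitutions.
Total: 3 + 1 + 1 + 2 = 7.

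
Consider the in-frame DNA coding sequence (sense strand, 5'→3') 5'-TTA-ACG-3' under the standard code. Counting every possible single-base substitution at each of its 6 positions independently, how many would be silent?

Codon 1 (TTA, Leu): 2 synonymous substitutions.
Codon 2 (ACG, Thr): 3 synonymous substitutions.
Total: 2 + 3 = 5.

5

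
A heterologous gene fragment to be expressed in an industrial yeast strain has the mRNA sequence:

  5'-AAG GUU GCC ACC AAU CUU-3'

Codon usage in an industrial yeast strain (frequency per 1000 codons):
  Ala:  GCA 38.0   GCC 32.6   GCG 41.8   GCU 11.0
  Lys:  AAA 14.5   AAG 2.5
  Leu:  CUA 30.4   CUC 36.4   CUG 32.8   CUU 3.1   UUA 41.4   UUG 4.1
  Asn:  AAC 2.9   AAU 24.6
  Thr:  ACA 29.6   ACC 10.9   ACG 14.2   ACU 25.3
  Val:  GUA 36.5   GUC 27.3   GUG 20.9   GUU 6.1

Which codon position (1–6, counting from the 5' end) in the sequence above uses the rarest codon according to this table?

1

Codon 1 AAG (Lys): 2.5 per 1000.
Codon 2 GUU (Val): 6.1 per 1000.
Codon 3 GCC (Ala): 32.6 per 1000.
Codon 4 ACC (Thr): 10.9 per 1000.
Codon 5 AAU (Asn): 24.6 per 1000.
Codon 6 CUU (Leu): 3.1 per 1000.
Lowest frequency is 2.5 at codon 1.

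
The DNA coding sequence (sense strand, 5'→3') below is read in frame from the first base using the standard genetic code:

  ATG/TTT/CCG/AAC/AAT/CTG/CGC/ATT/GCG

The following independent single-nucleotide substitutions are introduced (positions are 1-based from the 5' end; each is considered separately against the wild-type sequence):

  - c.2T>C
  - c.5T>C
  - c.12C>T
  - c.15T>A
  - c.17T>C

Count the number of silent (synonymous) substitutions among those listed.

1

Codon 1: ATG (Met) → ACG (Thr) — missense.
Codon 2: TTT (Phe) → TCT (Ser) — missense.
Codon 4: AAC (Asn) → AAT (Asn) — synonymous.
Codon 5: AAT (Asn) → AAA (Lys) — missense.
Codon 6: CTG (Leu) → CCG (Pro) — missense.
Synonymous: 1 of 5.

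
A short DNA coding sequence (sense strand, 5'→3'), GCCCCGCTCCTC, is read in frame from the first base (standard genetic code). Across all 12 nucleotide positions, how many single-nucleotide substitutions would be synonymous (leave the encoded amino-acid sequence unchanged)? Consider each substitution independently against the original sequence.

Codon 1 (GCC, Ala): 3 synonymous substitutions.
Codon 2 (CCG, Pro): 3 synonymous substitutions.
Codon 3 (CTC, Leu): 3 synonymous substitutions.
Codon 4 (CTC, Leu): 3 synonymous substitutions.
Total: 3 + 3 + 3 + 3 = 12.

12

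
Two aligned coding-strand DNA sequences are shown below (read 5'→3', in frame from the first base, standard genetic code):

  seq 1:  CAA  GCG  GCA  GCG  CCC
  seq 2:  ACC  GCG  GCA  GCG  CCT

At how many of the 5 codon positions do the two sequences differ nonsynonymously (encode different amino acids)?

Codon 1: CAA Gln / ACC Thr — nonsynonymous.
Codon 2: GCG Ala / GCG Ala — identical.
Codon 3: GCA Ala / GCA Ala — identical.
Codon 4: GCG Ala / GCG Ala — identical.
Codon 5: CCC Pro / CCT Pro — synonymous.
Nonsynonymous differences: 1.

1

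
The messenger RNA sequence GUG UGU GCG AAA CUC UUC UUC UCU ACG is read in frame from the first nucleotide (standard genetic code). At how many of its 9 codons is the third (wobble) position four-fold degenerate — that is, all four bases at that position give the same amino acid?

5

Codon 1 GUG (Val): third position 4-fold.
Codon 2 UGU (Cys): third position 2-fold.
Codon 3 GCG (Ala): third position 4-fold.
Codon 4 AAA (Lys): third position 2-fold.
Codon 5 CUC (Leu): third position 4-fold.
Codon 6 UUC (Phe): third position 2-fold.
Codon 7 UUC (Phe): third position 2-fold.
Codon 8 UCU (Ser): third position 4-fold.
Codon 9 ACG (Thr): third position 4-fold.
Four-fold degenerate third positions: 5.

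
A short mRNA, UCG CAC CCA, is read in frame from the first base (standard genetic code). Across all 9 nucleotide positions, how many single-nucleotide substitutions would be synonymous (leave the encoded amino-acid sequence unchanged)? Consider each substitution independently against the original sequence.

7

Codon 1 (UCG, Ser): 3 synonymous substitutions.
Codon 2 (CAC, His): 1 synonymous substitution.
Codon 3 (CCA, Pro): 3 synonymous substitutions.
Total: 3 + 1 + 3 = 7.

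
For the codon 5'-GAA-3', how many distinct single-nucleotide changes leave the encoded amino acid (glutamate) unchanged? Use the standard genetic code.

Position 1: none → 0 synonymous.
Position 2: none → 0 synonymous.
Position 3: GAG → 1 synonymous.
Total: 0 + 0 + 1 = 1.

1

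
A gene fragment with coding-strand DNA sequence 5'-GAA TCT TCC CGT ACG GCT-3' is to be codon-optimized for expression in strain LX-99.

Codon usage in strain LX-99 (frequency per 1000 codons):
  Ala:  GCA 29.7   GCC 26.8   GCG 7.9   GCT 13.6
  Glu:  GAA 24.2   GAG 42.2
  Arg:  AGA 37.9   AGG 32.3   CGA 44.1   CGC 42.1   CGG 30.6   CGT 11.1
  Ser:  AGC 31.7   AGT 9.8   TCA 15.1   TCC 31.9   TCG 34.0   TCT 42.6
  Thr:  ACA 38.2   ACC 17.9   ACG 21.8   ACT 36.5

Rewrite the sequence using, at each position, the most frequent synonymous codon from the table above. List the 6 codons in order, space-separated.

Codon 1 (Glu): best is GAG at 42.2.
Codon 2 (Ser): best is TCT at 42.6.
Codon 3 (Ser): best is TCT at 42.6.
Codon 4 (Arg): best is CGA at 44.1.
Codon 5 (Thr): best is ACA at 38.2.
Codon 6 (Ala): best is GCA at 29.7.

GAG TCT TCT CGA ACA GCA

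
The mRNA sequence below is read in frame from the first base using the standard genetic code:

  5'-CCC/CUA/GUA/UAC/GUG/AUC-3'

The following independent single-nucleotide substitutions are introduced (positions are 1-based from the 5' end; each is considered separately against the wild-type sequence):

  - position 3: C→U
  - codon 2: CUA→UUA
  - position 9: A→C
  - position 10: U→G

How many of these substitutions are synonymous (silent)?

Codon 1: CCC (Pro) → CCU (Pro) — synonymous.
Codon 2: CUA (Leu) → UUA (Leu) — synonymous.
Codon 3: GUA (Val) → GUC (Val) — synonymous.
Codon 4: UAC (Tyr) → GAC (Asp) — missense.
Synonymous: 3 of 4.

3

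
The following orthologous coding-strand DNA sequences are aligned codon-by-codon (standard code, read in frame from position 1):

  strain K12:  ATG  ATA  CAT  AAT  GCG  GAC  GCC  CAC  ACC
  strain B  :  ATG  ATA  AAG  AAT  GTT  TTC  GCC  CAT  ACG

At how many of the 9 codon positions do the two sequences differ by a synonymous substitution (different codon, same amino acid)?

2

Codon 1: ATG Met / ATG Met — identical.
Codon 2: ATA Ile / ATA Ile — identical.
Codon 3: CAT His / AAG Lys — nonsynonymous.
Codon 4: AAT Asn / AAT Asn — identical.
Codon 5: GCG Ala / GTT Val — nonsynonymous.
Codon 6: GAC Asp / TTC Phe — nonsynonymous.
Codon 7: GCC Ala / GCC Ala — identical.
Codon 8: CAC His / CAT His — synonymous.
Codon 9: ACC Thr / ACG Thr — synonymous.
Synonymous differences: 2.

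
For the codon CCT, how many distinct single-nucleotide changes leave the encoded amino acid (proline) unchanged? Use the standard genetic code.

Position 1: none → 0 synonymous.
Position 2: none → 0 synonymous.
Position 3: CCC, CCA, CCG → 3 synonymous.
Total: 0 + 0 + 3 = 3.

3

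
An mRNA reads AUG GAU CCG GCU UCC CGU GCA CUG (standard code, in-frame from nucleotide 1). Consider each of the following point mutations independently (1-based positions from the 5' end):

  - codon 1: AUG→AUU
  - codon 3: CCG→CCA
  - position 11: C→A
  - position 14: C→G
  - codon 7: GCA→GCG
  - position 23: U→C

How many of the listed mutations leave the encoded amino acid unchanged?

Codon 1: AUG (Met) → AUU (Ile) — missense.
Codon 3: CCG (Pro) → CCA (Pro) — synonymous.
Codon 4: GCU (Ala) → GAU (Asp) — missense.
Codon 5: UCC (Ser) → UGC (Cys) — missense.
Codon 7: GCA (Ala) → GCG (Ala) — synonymous.
Codon 8: CUG (Leu) → CCG (Pro) — missense.
Synonymous: 2 of 6.

2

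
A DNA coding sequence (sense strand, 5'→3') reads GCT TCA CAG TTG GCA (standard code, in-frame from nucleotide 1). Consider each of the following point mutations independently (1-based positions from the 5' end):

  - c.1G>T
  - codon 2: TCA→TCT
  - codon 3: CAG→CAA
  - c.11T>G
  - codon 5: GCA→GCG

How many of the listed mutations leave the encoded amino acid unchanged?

Codon 1: GCT (Ala) → TCT (Ser) — missense.
Codon 2: TCA (Ser) → TCT (Ser) — synonymous.
Codon 3: CAG (Gln) → CAA (Gln) — synonymous.
Codon 4: TTG (Leu) → TGG (Trp) — missense.
Codon 5: GCA (Ala) → GCG (Ala) — synonymous.
Synonymous: 3 of 5.

3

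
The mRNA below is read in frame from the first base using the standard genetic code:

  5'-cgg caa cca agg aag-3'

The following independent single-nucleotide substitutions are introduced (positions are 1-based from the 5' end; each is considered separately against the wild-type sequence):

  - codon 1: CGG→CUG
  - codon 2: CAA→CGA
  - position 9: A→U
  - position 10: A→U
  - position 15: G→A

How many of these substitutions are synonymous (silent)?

Codon 1: CGG (Arg) → CUG (Leu) — missense.
Codon 2: CAA (Gln) → CGA (Arg) — missense.
Codon 3: CCA (Pro) → CCU (Pro) — synonymous.
Codon 4: AGG (Arg) → UGG (Trp) — missense.
Codon 5: AAG (Lys) → AAA (Lys) — synonymous.
Synonymous: 2 of 5.

2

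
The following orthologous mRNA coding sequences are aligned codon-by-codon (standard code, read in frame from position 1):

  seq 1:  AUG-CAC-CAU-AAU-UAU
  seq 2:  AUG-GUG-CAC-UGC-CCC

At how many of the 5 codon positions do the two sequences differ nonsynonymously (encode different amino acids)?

3

Codon 1: AUG Met / AUG Met — identical.
Codon 2: CAC His / GUG Val — nonsynonymous.
Codon 3: CAU His / CAC His — synonymous.
Codon 4: AAU Asn / UGC Cys — nonsynonymous.
Codon 5: UAU Tyr / CCC Pro — nonsynonymous.
Nonsynonymous differences: 3.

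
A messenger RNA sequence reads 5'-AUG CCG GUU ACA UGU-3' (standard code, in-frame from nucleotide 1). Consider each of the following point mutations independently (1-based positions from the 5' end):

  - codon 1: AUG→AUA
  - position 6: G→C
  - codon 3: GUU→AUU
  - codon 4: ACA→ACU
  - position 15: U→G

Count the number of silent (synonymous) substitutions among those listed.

2

Codon 1: AUG (Met) → AUA (Ile) — missense.
Codon 2: CCG (Pro) → CCC (Pro) — synonymous.
Codon 3: GUU (Val) → AUU (Ile) — missense.
Codon 4: ACA (Thr) → ACU (Thr) — synonymous.
Codon 5: UGU (Cys) → UGG (Trp) — missense.
Synonymous: 2 of 5.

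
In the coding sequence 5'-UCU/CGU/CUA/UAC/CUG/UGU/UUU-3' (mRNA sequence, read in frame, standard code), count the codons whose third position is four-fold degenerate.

4

Codon 1 UCU (Ser): third position 4-fold.
Codon 2 CGU (Arg): third position 4-fold.
Codon 3 CUA (Leu): third position 4-fold.
Codon 4 UAC (Tyr): third position 2-fold.
Codon 5 CUG (Leu): third position 4-fold.
Codon 6 UGU (Cys): third position 2-fold.
Codon 7 UUU (Phe): third position 2-fold.
Four-fold degenerate third positions: 4.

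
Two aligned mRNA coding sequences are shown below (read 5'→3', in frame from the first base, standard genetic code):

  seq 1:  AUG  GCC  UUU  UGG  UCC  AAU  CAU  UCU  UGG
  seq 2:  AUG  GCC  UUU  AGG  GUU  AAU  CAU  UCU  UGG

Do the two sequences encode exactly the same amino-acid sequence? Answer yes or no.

no

Codon 1: AUG Met / AUG Met — identical.
Codon 2: GCC Ala / GCC Ala — identical.
Codon 3: UUU Phe / UUU Phe — identical.
Codon 4: UGG Trp / AGG Arg — nonsynonymous.
Codon 5: UCC Ser / GUU Val — nonsynonymous.
Codon 6: AAU Asn / AAU Asn — identical.
Codon 7: CAU His / CAU His — identical.
Codon 8: UCU Ser / UCU Ser — identical.
Codon 9: UGG Trp / UGG Trp — identical.
Nonsynonymous differences: 2 → different protein.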